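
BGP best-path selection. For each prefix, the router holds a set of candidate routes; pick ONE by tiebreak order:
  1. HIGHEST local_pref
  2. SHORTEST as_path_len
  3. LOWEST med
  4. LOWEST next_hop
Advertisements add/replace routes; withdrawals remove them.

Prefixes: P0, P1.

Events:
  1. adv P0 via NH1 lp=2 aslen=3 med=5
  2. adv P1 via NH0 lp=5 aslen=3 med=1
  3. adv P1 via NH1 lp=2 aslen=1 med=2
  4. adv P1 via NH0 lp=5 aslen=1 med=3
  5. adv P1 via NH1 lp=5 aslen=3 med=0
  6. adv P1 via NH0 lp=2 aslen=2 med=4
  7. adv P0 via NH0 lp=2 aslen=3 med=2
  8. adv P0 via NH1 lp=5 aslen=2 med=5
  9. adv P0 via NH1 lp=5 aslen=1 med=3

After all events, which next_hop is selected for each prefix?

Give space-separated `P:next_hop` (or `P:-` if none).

Answer: P0:NH1 P1:NH1

Derivation:
Op 1: best P0=NH1 P1=-
Op 2: best P0=NH1 P1=NH0
Op 3: best P0=NH1 P1=NH0
Op 4: best P0=NH1 P1=NH0
Op 5: best P0=NH1 P1=NH0
Op 6: best P0=NH1 P1=NH1
Op 7: best P0=NH0 P1=NH1
Op 8: best P0=NH1 P1=NH1
Op 9: best P0=NH1 P1=NH1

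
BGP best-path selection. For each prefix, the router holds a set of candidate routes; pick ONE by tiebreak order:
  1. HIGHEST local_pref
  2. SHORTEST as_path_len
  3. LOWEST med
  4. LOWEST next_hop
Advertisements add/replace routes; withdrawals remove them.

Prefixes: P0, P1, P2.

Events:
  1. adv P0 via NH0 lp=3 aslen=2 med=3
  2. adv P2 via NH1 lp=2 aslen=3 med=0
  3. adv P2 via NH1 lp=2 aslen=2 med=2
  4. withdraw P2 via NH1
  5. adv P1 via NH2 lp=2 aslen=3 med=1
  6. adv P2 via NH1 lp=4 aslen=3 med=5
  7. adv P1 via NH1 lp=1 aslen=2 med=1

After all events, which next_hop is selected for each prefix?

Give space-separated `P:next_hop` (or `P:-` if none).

Op 1: best P0=NH0 P1=- P2=-
Op 2: best P0=NH0 P1=- P2=NH1
Op 3: best P0=NH0 P1=- P2=NH1
Op 4: best P0=NH0 P1=- P2=-
Op 5: best P0=NH0 P1=NH2 P2=-
Op 6: best P0=NH0 P1=NH2 P2=NH1
Op 7: best P0=NH0 P1=NH2 P2=NH1

Answer: P0:NH0 P1:NH2 P2:NH1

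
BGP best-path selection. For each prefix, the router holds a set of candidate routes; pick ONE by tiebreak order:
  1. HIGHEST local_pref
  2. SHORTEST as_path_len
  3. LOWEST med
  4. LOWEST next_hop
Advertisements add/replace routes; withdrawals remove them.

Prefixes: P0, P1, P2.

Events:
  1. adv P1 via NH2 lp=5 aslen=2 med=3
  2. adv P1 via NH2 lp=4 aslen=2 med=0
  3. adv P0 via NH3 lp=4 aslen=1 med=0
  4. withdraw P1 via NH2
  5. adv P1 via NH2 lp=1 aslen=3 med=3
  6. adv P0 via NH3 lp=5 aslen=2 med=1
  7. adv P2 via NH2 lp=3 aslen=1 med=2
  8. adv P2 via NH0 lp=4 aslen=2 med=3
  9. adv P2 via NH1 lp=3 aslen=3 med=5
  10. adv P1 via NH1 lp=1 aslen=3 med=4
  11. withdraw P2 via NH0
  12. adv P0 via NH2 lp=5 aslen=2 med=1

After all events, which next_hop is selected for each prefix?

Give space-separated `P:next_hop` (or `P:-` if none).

Op 1: best P0=- P1=NH2 P2=-
Op 2: best P0=- P1=NH2 P2=-
Op 3: best P0=NH3 P1=NH2 P2=-
Op 4: best P0=NH3 P1=- P2=-
Op 5: best P0=NH3 P1=NH2 P2=-
Op 6: best P0=NH3 P1=NH2 P2=-
Op 7: best P0=NH3 P1=NH2 P2=NH2
Op 8: best P0=NH3 P1=NH2 P2=NH0
Op 9: best P0=NH3 P1=NH2 P2=NH0
Op 10: best P0=NH3 P1=NH2 P2=NH0
Op 11: best P0=NH3 P1=NH2 P2=NH2
Op 12: best P0=NH2 P1=NH2 P2=NH2

Answer: P0:NH2 P1:NH2 P2:NH2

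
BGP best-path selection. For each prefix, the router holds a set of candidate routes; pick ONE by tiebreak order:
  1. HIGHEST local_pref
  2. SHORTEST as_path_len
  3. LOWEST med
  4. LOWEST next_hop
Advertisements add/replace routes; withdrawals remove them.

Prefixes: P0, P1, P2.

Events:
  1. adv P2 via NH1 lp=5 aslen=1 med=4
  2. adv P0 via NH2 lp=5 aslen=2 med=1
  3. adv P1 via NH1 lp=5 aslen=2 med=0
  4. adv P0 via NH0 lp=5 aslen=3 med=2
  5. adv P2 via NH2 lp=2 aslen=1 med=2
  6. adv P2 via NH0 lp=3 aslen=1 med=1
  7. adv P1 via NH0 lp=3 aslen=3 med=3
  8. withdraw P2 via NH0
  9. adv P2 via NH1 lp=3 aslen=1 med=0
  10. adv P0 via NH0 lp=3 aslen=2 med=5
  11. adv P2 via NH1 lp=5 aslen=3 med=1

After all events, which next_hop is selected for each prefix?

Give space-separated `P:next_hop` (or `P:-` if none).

Answer: P0:NH2 P1:NH1 P2:NH1

Derivation:
Op 1: best P0=- P1=- P2=NH1
Op 2: best P0=NH2 P1=- P2=NH1
Op 3: best P0=NH2 P1=NH1 P2=NH1
Op 4: best P0=NH2 P1=NH1 P2=NH1
Op 5: best P0=NH2 P1=NH1 P2=NH1
Op 6: best P0=NH2 P1=NH1 P2=NH1
Op 7: best P0=NH2 P1=NH1 P2=NH1
Op 8: best P0=NH2 P1=NH1 P2=NH1
Op 9: best P0=NH2 P1=NH1 P2=NH1
Op 10: best P0=NH2 P1=NH1 P2=NH1
Op 11: best P0=NH2 P1=NH1 P2=NH1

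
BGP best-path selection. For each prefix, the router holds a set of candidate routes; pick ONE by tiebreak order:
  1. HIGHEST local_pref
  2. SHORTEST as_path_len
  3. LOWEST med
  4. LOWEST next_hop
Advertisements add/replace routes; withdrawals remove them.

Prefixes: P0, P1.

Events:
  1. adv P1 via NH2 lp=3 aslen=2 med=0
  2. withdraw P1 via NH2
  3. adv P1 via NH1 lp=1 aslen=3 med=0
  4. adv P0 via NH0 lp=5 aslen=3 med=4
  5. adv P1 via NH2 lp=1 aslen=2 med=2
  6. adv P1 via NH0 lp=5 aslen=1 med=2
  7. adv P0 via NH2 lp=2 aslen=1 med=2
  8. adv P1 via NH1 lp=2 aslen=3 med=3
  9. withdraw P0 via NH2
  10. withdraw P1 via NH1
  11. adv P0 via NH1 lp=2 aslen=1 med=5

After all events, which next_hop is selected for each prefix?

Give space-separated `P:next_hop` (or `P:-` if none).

Answer: P0:NH0 P1:NH0

Derivation:
Op 1: best P0=- P1=NH2
Op 2: best P0=- P1=-
Op 3: best P0=- P1=NH1
Op 4: best P0=NH0 P1=NH1
Op 5: best P0=NH0 P1=NH2
Op 6: best P0=NH0 P1=NH0
Op 7: best P0=NH0 P1=NH0
Op 8: best P0=NH0 P1=NH0
Op 9: best P0=NH0 P1=NH0
Op 10: best P0=NH0 P1=NH0
Op 11: best P0=NH0 P1=NH0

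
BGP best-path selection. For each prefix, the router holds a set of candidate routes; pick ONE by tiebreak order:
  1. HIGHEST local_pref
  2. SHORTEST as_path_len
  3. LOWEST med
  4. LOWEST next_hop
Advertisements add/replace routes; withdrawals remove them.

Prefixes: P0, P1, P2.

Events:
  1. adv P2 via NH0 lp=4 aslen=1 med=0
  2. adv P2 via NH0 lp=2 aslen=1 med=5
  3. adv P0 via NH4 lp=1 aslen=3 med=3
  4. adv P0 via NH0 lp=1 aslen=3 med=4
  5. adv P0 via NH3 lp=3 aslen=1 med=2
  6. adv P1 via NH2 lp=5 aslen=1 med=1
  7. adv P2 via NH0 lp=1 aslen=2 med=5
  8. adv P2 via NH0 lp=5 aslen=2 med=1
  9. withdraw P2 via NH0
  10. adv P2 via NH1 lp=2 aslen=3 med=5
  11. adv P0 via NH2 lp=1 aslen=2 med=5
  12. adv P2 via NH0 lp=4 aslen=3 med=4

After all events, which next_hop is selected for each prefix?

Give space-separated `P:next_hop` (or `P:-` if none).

Answer: P0:NH3 P1:NH2 P2:NH0

Derivation:
Op 1: best P0=- P1=- P2=NH0
Op 2: best P0=- P1=- P2=NH0
Op 3: best P0=NH4 P1=- P2=NH0
Op 4: best P0=NH4 P1=- P2=NH0
Op 5: best P0=NH3 P1=- P2=NH0
Op 6: best P0=NH3 P1=NH2 P2=NH0
Op 7: best P0=NH3 P1=NH2 P2=NH0
Op 8: best P0=NH3 P1=NH2 P2=NH0
Op 9: best P0=NH3 P1=NH2 P2=-
Op 10: best P0=NH3 P1=NH2 P2=NH1
Op 11: best P0=NH3 P1=NH2 P2=NH1
Op 12: best P0=NH3 P1=NH2 P2=NH0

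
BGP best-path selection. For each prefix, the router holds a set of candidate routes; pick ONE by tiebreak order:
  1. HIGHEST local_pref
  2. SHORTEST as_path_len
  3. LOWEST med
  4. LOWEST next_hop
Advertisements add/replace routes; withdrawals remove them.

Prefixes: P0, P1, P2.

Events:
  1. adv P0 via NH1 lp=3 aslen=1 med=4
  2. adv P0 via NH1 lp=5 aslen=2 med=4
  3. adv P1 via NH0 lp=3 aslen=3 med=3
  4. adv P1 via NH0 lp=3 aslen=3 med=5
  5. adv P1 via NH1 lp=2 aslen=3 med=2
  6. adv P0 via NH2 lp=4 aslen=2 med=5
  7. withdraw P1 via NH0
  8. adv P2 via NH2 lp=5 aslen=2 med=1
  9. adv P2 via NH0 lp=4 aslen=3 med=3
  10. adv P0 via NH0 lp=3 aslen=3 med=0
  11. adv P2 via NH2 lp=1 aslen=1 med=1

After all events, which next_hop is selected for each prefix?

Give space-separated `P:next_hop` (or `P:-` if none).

Op 1: best P0=NH1 P1=- P2=-
Op 2: best P0=NH1 P1=- P2=-
Op 3: best P0=NH1 P1=NH0 P2=-
Op 4: best P0=NH1 P1=NH0 P2=-
Op 5: best P0=NH1 P1=NH0 P2=-
Op 6: best P0=NH1 P1=NH0 P2=-
Op 7: best P0=NH1 P1=NH1 P2=-
Op 8: best P0=NH1 P1=NH1 P2=NH2
Op 9: best P0=NH1 P1=NH1 P2=NH2
Op 10: best P0=NH1 P1=NH1 P2=NH2
Op 11: best P0=NH1 P1=NH1 P2=NH0

Answer: P0:NH1 P1:NH1 P2:NH0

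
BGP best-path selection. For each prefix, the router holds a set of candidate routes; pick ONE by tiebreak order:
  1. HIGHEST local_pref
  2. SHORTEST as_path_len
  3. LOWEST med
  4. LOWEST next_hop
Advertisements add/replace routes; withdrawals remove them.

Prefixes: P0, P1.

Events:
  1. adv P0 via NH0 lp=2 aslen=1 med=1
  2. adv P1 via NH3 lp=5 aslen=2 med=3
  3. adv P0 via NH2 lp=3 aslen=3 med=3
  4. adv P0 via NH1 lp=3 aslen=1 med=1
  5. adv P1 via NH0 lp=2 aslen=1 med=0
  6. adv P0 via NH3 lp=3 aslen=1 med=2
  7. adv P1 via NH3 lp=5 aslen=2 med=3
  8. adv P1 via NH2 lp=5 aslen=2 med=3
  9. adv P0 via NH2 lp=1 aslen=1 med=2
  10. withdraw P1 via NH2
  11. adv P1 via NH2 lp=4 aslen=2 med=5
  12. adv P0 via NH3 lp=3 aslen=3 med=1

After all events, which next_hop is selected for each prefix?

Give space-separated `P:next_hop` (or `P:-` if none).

Answer: P0:NH1 P1:NH3

Derivation:
Op 1: best P0=NH0 P1=-
Op 2: best P0=NH0 P1=NH3
Op 3: best P0=NH2 P1=NH3
Op 4: best P0=NH1 P1=NH3
Op 5: best P0=NH1 P1=NH3
Op 6: best P0=NH1 P1=NH3
Op 7: best P0=NH1 P1=NH3
Op 8: best P0=NH1 P1=NH2
Op 9: best P0=NH1 P1=NH2
Op 10: best P0=NH1 P1=NH3
Op 11: best P0=NH1 P1=NH3
Op 12: best P0=NH1 P1=NH3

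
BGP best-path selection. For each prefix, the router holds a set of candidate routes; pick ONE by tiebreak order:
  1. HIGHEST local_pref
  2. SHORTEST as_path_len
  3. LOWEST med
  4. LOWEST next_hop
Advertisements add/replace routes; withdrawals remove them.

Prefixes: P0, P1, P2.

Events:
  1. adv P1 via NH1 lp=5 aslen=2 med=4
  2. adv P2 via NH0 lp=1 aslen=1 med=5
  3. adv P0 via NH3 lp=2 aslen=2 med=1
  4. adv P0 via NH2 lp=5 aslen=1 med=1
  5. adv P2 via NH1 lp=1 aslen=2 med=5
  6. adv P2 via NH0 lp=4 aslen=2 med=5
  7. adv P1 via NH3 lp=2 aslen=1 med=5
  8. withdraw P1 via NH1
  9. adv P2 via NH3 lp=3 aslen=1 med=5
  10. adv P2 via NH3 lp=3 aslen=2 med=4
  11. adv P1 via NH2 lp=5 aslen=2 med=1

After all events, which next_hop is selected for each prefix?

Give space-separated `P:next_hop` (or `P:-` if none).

Op 1: best P0=- P1=NH1 P2=-
Op 2: best P0=- P1=NH1 P2=NH0
Op 3: best P0=NH3 P1=NH1 P2=NH0
Op 4: best P0=NH2 P1=NH1 P2=NH0
Op 5: best P0=NH2 P1=NH1 P2=NH0
Op 6: best P0=NH2 P1=NH1 P2=NH0
Op 7: best P0=NH2 P1=NH1 P2=NH0
Op 8: best P0=NH2 P1=NH3 P2=NH0
Op 9: best P0=NH2 P1=NH3 P2=NH0
Op 10: best P0=NH2 P1=NH3 P2=NH0
Op 11: best P0=NH2 P1=NH2 P2=NH0

Answer: P0:NH2 P1:NH2 P2:NH0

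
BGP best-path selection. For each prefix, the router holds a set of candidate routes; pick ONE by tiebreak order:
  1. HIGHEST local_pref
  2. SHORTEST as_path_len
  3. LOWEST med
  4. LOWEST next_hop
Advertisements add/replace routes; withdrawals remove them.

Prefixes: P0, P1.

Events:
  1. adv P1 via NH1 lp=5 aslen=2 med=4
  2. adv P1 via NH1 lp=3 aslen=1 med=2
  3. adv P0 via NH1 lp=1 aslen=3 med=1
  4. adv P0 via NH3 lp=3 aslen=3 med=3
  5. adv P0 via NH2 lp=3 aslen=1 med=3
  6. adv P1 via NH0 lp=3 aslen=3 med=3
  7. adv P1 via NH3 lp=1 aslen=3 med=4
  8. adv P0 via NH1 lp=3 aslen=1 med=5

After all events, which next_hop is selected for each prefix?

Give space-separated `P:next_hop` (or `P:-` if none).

Op 1: best P0=- P1=NH1
Op 2: best P0=- P1=NH1
Op 3: best P0=NH1 P1=NH1
Op 4: best P0=NH3 P1=NH1
Op 5: best P0=NH2 P1=NH1
Op 6: best P0=NH2 P1=NH1
Op 7: best P0=NH2 P1=NH1
Op 8: best P0=NH2 P1=NH1

Answer: P0:NH2 P1:NH1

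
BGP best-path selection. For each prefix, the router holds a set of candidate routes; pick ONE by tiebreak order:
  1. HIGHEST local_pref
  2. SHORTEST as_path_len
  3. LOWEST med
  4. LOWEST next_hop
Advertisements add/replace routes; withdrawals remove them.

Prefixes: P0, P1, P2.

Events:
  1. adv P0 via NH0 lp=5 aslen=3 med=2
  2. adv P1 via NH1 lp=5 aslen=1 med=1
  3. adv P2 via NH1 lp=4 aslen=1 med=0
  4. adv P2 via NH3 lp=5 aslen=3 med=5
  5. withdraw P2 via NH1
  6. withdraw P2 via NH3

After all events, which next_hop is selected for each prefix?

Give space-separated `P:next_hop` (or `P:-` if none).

Answer: P0:NH0 P1:NH1 P2:-

Derivation:
Op 1: best P0=NH0 P1=- P2=-
Op 2: best P0=NH0 P1=NH1 P2=-
Op 3: best P0=NH0 P1=NH1 P2=NH1
Op 4: best P0=NH0 P1=NH1 P2=NH3
Op 5: best P0=NH0 P1=NH1 P2=NH3
Op 6: best P0=NH0 P1=NH1 P2=-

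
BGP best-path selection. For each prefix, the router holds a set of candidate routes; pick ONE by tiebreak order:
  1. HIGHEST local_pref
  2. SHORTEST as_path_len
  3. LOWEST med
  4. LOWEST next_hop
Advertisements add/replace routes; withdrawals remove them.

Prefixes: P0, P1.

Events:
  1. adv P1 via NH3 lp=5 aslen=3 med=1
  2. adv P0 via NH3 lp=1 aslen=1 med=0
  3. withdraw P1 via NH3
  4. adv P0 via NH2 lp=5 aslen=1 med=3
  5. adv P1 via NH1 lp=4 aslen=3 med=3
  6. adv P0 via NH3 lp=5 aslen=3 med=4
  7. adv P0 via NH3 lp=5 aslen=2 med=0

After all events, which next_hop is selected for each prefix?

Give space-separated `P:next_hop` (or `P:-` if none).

Answer: P0:NH2 P1:NH1

Derivation:
Op 1: best P0=- P1=NH3
Op 2: best P0=NH3 P1=NH3
Op 3: best P0=NH3 P1=-
Op 4: best P0=NH2 P1=-
Op 5: best P0=NH2 P1=NH1
Op 6: best P0=NH2 P1=NH1
Op 7: best P0=NH2 P1=NH1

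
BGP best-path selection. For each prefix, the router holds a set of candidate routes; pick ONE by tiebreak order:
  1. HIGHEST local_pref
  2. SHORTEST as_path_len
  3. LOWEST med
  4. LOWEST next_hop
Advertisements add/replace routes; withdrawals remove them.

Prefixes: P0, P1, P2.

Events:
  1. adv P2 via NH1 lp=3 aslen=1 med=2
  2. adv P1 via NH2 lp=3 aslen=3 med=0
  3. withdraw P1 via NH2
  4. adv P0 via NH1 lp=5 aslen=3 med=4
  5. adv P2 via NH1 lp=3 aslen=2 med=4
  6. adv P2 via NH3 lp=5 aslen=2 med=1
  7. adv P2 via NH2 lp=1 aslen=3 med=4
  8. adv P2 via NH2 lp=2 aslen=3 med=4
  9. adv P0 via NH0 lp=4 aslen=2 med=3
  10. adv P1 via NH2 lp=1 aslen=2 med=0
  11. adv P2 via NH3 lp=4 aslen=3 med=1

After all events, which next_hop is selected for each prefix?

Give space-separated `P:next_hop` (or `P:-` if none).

Answer: P0:NH1 P1:NH2 P2:NH3

Derivation:
Op 1: best P0=- P1=- P2=NH1
Op 2: best P0=- P1=NH2 P2=NH1
Op 3: best P0=- P1=- P2=NH1
Op 4: best P0=NH1 P1=- P2=NH1
Op 5: best P0=NH1 P1=- P2=NH1
Op 6: best P0=NH1 P1=- P2=NH3
Op 7: best P0=NH1 P1=- P2=NH3
Op 8: best P0=NH1 P1=- P2=NH3
Op 9: best P0=NH1 P1=- P2=NH3
Op 10: best P0=NH1 P1=NH2 P2=NH3
Op 11: best P0=NH1 P1=NH2 P2=NH3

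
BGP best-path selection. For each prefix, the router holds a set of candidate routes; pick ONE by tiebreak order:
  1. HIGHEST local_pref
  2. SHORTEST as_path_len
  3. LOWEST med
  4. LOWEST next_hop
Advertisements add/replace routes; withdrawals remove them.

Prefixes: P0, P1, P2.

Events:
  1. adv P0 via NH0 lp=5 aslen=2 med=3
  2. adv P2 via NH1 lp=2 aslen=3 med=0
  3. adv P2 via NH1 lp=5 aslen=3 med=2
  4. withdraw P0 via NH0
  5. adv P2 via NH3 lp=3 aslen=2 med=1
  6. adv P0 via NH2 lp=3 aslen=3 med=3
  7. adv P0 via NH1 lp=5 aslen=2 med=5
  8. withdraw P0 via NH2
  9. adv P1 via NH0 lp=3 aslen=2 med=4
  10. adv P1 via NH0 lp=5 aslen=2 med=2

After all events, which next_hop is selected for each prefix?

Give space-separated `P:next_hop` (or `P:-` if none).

Answer: P0:NH1 P1:NH0 P2:NH1

Derivation:
Op 1: best P0=NH0 P1=- P2=-
Op 2: best P0=NH0 P1=- P2=NH1
Op 3: best P0=NH0 P1=- P2=NH1
Op 4: best P0=- P1=- P2=NH1
Op 5: best P0=- P1=- P2=NH1
Op 6: best P0=NH2 P1=- P2=NH1
Op 7: best P0=NH1 P1=- P2=NH1
Op 8: best P0=NH1 P1=- P2=NH1
Op 9: best P0=NH1 P1=NH0 P2=NH1
Op 10: best P0=NH1 P1=NH0 P2=NH1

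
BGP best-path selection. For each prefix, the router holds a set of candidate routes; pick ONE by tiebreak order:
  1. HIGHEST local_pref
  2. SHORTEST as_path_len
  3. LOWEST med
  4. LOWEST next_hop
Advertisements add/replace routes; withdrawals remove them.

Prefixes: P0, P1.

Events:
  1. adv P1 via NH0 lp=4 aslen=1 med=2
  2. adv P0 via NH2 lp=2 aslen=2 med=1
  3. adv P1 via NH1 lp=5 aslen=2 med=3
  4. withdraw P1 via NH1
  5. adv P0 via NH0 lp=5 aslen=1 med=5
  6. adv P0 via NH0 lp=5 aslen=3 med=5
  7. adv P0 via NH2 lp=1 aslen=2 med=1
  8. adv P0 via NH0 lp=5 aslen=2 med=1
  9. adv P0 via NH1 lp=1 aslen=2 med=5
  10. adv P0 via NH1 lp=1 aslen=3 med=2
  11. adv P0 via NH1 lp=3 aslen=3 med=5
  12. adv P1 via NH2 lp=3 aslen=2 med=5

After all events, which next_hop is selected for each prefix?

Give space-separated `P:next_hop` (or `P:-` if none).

Answer: P0:NH0 P1:NH0

Derivation:
Op 1: best P0=- P1=NH0
Op 2: best P0=NH2 P1=NH0
Op 3: best P0=NH2 P1=NH1
Op 4: best P0=NH2 P1=NH0
Op 5: best P0=NH0 P1=NH0
Op 6: best P0=NH0 P1=NH0
Op 7: best P0=NH0 P1=NH0
Op 8: best P0=NH0 P1=NH0
Op 9: best P0=NH0 P1=NH0
Op 10: best P0=NH0 P1=NH0
Op 11: best P0=NH0 P1=NH0
Op 12: best P0=NH0 P1=NH0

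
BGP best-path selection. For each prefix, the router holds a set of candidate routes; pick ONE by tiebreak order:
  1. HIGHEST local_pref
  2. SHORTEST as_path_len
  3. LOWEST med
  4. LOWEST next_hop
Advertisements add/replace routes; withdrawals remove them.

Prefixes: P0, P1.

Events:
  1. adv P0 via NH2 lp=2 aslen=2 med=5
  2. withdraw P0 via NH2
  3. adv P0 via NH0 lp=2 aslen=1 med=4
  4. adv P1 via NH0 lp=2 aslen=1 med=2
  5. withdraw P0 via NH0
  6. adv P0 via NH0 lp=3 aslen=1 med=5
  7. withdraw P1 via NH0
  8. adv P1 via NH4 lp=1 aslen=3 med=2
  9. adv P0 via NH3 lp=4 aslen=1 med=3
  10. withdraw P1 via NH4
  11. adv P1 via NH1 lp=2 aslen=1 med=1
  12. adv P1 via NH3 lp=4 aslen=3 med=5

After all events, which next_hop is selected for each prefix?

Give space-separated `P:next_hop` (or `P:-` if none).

Answer: P0:NH3 P1:NH3

Derivation:
Op 1: best P0=NH2 P1=-
Op 2: best P0=- P1=-
Op 3: best P0=NH0 P1=-
Op 4: best P0=NH0 P1=NH0
Op 5: best P0=- P1=NH0
Op 6: best P0=NH0 P1=NH0
Op 7: best P0=NH0 P1=-
Op 8: best P0=NH0 P1=NH4
Op 9: best P0=NH3 P1=NH4
Op 10: best P0=NH3 P1=-
Op 11: best P0=NH3 P1=NH1
Op 12: best P0=NH3 P1=NH3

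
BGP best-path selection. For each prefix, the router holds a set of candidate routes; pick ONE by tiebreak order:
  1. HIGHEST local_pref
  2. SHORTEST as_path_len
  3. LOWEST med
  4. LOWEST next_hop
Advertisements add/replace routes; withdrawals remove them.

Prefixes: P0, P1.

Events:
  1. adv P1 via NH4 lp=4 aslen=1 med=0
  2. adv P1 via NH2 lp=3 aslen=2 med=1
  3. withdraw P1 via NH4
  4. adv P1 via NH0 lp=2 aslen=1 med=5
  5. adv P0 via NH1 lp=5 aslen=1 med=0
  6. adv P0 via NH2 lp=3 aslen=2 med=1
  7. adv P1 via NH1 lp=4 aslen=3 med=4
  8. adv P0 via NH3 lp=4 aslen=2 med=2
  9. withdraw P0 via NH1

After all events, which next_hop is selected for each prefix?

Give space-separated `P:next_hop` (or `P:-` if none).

Answer: P0:NH3 P1:NH1

Derivation:
Op 1: best P0=- P1=NH4
Op 2: best P0=- P1=NH4
Op 3: best P0=- P1=NH2
Op 4: best P0=- P1=NH2
Op 5: best P0=NH1 P1=NH2
Op 6: best P0=NH1 P1=NH2
Op 7: best P0=NH1 P1=NH1
Op 8: best P0=NH1 P1=NH1
Op 9: best P0=NH3 P1=NH1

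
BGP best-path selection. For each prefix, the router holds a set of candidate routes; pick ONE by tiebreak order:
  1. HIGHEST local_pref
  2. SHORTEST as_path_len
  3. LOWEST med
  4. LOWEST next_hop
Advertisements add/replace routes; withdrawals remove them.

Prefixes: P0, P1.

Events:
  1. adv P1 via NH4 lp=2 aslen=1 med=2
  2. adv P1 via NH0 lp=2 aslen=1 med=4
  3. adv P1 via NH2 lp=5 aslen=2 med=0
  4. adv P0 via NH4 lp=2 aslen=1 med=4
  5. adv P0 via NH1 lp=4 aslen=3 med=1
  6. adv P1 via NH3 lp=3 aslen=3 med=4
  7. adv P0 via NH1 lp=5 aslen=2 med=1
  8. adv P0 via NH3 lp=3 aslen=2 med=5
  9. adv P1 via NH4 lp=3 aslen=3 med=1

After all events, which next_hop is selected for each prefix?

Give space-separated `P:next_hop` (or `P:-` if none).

Answer: P0:NH1 P1:NH2

Derivation:
Op 1: best P0=- P1=NH4
Op 2: best P0=- P1=NH4
Op 3: best P0=- P1=NH2
Op 4: best P0=NH4 P1=NH2
Op 5: best P0=NH1 P1=NH2
Op 6: best P0=NH1 P1=NH2
Op 7: best P0=NH1 P1=NH2
Op 8: best P0=NH1 P1=NH2
Op 9: best P0=NH1 P1=NH2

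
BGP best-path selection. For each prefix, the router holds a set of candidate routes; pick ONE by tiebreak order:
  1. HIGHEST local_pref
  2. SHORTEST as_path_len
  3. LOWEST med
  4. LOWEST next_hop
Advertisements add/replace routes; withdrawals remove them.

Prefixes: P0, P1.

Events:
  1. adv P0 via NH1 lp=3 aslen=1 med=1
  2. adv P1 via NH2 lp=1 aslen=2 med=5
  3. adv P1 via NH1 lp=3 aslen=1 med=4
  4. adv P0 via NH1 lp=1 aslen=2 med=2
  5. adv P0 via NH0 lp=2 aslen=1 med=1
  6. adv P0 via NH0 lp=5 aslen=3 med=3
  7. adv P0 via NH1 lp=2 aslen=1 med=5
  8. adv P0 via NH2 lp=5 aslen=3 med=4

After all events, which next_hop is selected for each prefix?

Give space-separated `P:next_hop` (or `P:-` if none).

Answer: P0:NH0 P1:NH1

Derivation:
Op 1: best P0=NH1 P1=-
Op 2: best P0=NH1 P1=NH2
Op 3: best P0=NH1 P1=NH1
Op 4: best P0=NH1 P1=NH1
Op 5: best P0=NH0 P1=NH1
Op 6: best P0=NH0 P1=NH1
Op 7: best P0=NH0 P1=NH1
Op 8: best P0=NH0 P1=NH1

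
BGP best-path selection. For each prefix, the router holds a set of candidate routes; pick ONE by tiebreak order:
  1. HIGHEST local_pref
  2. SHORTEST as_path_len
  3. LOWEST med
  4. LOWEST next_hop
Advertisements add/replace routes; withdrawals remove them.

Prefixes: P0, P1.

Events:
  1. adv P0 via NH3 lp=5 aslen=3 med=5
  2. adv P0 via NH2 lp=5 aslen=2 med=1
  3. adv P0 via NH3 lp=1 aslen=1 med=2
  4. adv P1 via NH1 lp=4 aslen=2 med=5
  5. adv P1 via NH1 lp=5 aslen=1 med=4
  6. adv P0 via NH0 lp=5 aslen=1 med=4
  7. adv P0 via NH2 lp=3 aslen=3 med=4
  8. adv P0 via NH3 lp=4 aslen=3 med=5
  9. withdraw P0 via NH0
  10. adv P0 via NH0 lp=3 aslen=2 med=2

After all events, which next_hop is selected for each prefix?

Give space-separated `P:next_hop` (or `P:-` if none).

Answer: P0:NH3 P1:NH1

Derivation:
Op 1: best P0=NH3 P1=-
Op 2: best P0=NH2 P1=-
Op 3: best P0=NH2 P1=-
Op 4: best P0=NH2 P1=NH1
Op 5: best P0=NH2 P1=NH1
Op 6: best P0=NH0 P1=NH1
Op 7: best P0=NH0 P1=NH1
Op 8: best P0=NH0 P1=NH1
Op 9: best P0=NH3 P1=NH1
Op 10: best P0=NH3 P1=NH1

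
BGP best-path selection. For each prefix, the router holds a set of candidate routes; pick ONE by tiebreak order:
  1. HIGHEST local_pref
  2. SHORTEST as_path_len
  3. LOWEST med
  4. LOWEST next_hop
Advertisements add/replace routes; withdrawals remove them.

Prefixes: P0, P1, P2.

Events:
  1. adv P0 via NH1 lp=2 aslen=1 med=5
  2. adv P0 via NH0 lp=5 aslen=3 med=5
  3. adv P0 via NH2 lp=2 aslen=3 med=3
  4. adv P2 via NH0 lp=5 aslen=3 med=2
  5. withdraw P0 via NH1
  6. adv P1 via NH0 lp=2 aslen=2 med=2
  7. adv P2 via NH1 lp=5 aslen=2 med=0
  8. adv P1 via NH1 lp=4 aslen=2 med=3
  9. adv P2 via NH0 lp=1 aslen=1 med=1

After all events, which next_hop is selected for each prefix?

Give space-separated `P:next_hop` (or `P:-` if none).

Answer: P0:NH0 P1:NH1 P2:NH1

Derivation:
Op 1: best P0=NH1 P1=- P2=-
Op 2: best P0=NH0 P1=- P2=-
Op 3: best P0=NH0 P1=- P2=-
Op 4: best P0=NH0 P1=- P2=NH0
Op 5: best P0=NH0 P1=- P2=NH0
Op 6: best P0=NH0 P1=NH0 P2=NH0
Op 7: best P0=NH0 P1=NH0 P2=NH1
Op 8: best P0=NH0 P1=NH1 P2=NH1
Op 9: best P0=NH0 P1=NH1 P2=NH1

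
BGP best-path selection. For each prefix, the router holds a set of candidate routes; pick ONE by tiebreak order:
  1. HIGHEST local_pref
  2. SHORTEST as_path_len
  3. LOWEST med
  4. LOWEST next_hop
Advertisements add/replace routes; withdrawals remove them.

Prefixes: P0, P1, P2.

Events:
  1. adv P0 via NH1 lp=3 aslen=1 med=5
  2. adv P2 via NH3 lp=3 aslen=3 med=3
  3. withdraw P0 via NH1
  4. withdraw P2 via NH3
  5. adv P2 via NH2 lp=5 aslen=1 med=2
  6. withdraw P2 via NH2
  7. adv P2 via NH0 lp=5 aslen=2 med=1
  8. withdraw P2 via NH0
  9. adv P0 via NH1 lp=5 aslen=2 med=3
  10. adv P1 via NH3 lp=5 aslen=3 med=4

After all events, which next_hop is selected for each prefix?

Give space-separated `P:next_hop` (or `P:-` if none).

Answer: P0:NH1 P1:NH3 P2:-

Derivation:
Op 1: best P0=NH1 P1=- P2=-
Op 2: best P0=NH1 P1=- P2=NH3
Op 3: best P0=- P1=- P2=NH3
Op 4: best P0=- P1=- P2=-
Op 5: best P0=- P1=- P2=NH2
Op 6: best P0=- P1=- P2=-
Op 7: best P0=- P1=- P2=NH0
Op 8: best P0=- P1=- P2=-
Op 9: best P0=NH1 P1=- P2=-
Op 10: best P0=NH1 P1=NH3 P2=-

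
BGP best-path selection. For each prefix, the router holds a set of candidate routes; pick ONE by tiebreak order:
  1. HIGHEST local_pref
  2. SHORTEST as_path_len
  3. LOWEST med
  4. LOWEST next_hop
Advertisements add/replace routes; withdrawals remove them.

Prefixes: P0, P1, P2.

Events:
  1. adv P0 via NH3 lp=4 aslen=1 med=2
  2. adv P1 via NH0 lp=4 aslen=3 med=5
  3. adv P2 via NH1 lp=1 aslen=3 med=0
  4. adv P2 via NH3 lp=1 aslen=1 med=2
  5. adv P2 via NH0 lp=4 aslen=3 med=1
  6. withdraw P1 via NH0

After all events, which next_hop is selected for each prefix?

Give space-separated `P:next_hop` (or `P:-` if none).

Answer: P0:NH3 P1:- P2:NH0

Derivation:
Op 1: best P0=NH3 P1=- P2=-
Op 2: best P0=NH3 P1=NH0 P2=-
Op 3: best P0=NH3 P1=NH0 P2=NH1
Op 4: best P0=NH3 P1=NH0 P2=NH3
Op 5: best P0=NH3 P1=NH0 P2=NH0
Op 6: best P0=NH3 P1=- P2=NH0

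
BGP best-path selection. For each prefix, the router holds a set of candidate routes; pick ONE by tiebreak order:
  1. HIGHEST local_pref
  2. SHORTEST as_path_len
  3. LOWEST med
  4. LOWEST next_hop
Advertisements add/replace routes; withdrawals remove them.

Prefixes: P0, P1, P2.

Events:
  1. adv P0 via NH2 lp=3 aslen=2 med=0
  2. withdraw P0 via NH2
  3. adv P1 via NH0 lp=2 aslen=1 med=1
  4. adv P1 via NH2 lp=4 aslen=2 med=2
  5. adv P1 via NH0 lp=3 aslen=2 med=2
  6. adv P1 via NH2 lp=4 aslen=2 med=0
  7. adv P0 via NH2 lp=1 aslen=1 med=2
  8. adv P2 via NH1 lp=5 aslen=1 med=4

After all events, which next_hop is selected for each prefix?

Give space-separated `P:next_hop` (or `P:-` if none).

Op 1: best P0=NH2 P1=- P2=-
Op 2: best P0=- P1=- P2=-
Op 3: best P0=- P1=NH0 P2=-
Op 4: best P0=- P1=NH2 P2=-
Op 5: best P0=- P1=NH2 P2=-
Op 6: best P0=- P1=NH2 P2=-
Op 7: best P0=NH2 P1=NH2 P2=-
Op 8: best P0=NH2 P1=NH2 P2=NH1

Answer: P0:NH2 P1:NH2 P2:NH1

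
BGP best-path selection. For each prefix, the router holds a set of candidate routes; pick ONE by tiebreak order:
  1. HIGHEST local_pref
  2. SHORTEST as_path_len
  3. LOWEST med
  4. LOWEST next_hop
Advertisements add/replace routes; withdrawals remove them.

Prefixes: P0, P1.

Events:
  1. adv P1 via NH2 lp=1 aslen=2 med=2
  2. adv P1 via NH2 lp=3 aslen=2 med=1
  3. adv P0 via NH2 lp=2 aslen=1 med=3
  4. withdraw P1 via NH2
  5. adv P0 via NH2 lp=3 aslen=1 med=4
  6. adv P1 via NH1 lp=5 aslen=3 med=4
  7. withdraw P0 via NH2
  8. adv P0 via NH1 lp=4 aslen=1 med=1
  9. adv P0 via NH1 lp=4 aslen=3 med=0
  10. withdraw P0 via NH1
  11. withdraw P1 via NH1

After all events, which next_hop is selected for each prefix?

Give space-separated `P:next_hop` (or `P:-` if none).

Answer: P0:- P1:-

Derivation:
Op 1: best P0=- P1=NH2
Op 2: best P0=- P1=NH2
Op 3: best P0=NH2 P1=NH2
Op 4: best P0=NH2 P1=-
Op 5: best P0=NH2 P1=-
Op 6: best P0=NH2 P1=NH1
Op 7: best P0=- P1=NH1
Op 8: best P0=NH1 P1=NH1
Op 9: best P0=NH1 P1=NH1
Op 10: best P0=- P1=NH1
Op 11: best P0=- P1=-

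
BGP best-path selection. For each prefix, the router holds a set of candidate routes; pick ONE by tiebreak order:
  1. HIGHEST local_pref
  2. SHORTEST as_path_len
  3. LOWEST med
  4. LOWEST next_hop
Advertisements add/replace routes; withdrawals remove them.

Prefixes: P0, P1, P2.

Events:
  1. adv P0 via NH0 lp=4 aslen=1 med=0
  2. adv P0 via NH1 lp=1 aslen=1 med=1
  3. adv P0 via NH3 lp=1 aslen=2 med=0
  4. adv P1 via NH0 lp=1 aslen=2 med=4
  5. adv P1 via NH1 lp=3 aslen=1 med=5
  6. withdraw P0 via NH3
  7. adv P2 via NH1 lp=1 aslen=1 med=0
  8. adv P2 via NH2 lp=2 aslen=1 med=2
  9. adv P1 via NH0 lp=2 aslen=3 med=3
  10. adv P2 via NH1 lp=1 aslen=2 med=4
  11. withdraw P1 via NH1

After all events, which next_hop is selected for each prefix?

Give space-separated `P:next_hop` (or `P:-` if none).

Answer: P0:NH0 P1:NH0 P2:NH2

Derivation:
Op 1: best P0=NH0 P1=- P2=-
Op 2: best P0=NH0 P1=- P2=-
Op 3: best P0=NH0 P1=- P2=-
Op 4: best P0=NH0 P1=NH0 P2=-
Op 5: best P0=NH0 P1=NH1 P2=-
Op 6: best P0=NH0 P1=NH1 P2=-
Op 7: best P0=NH0 P1=NH1 P2=NH1
Op 8: best P0=NH0 P1=NH1 P2=NH2
Op 9: best P0=NH0 P1=NH1 P2=NH2
Op 10: best P0=NH0 P1=NH1 P2=NH2
Op 11: best P0=NH0 P1=NH0 P2=NH2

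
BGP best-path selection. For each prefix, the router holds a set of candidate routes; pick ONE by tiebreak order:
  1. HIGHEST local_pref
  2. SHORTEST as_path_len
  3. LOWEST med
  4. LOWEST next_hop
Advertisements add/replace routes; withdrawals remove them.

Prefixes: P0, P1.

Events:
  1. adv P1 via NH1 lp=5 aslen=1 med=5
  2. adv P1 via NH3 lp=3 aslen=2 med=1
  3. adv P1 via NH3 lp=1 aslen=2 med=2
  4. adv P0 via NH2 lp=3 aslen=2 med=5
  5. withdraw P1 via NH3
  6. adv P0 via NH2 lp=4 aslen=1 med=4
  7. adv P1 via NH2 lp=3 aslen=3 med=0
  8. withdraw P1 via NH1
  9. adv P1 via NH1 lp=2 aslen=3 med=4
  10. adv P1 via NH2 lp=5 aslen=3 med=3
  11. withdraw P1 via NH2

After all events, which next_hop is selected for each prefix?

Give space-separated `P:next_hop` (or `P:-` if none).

Answer: P0:NH2 P1:NH1

Derivation:
Op 1: best P0=- P1=NH1
Op 2: best P0=- P1=NH1
Op 3: best P0=- P1=NH1
Op 4: best P0=NH2 P1=NH1
Op 5: best P0=NH2 P1=NH1
Op 6: best P0=NH2 P1=NH1
Op 7: best P0=NH2 P1=NH1
Op 8: best P0=NH2 P1=NH2
Op 9: best P0=NH2 P1=NH2
Op 10: best P0=NH2 P1=NH2
Op 11: best P0=NH2 P1=NH1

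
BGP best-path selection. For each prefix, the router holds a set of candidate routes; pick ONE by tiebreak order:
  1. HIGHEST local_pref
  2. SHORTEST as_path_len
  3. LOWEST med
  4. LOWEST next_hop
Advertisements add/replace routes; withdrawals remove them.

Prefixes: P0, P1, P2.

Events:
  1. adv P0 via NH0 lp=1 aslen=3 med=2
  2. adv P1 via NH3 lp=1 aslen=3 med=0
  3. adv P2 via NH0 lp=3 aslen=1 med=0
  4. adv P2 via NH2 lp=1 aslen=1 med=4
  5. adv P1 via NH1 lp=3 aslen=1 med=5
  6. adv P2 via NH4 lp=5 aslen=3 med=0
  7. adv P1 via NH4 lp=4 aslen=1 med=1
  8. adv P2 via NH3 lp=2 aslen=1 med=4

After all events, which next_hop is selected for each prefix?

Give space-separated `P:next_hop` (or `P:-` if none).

Op 1: best P0=NH0 P1=- P2=-
Op 2: best P0=NH0 P1=NH3 P2=-
Op 3: best P0=NH0 P1=NH3 P2=NH0
Op 4: best P0=NH0 P1=NH3 P2=NH0
Op 5: best P0=NH0 P1=NH1 P2=NH0
Op 6: best P0=NH0 P1=NH1 P2=NH4
Op 7: best P0=NH0 P1=NH4 P2=NH4
Op 8: best P0=NH0 P1=NH4 P2=NH4

Answer: P0:NH0 P1:NH4 P2:NH4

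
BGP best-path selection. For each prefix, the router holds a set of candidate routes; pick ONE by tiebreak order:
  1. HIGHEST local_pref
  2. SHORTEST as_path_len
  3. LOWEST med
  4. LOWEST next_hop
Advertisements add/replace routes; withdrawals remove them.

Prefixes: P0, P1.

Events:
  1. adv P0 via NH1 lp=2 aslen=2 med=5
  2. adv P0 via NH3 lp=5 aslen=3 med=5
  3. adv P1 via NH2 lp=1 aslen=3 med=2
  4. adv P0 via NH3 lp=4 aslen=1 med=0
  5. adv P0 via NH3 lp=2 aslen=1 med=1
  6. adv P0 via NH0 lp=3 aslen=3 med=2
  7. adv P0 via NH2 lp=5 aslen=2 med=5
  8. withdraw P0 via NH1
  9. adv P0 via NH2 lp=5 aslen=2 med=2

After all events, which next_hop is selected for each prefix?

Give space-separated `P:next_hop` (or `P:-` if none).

Op 1: best P0=NH1 P1=-
Op 2: best P0=NH3 P1=-
Op 3: best P0=NH3 P1=NH2
Op 4: best P0=NH3 P1=NH2
Op 5: best P0=NH3 P1=NH2
Op 6: best P0=NH0 P1=NH2
Op 7: best P0=NH2 P1=NH2
Op 8: best P0=NH2 P1=NH2
Op 9: best P0=NH2 P1=NH2

Answer: P0:NH2 P1:NH2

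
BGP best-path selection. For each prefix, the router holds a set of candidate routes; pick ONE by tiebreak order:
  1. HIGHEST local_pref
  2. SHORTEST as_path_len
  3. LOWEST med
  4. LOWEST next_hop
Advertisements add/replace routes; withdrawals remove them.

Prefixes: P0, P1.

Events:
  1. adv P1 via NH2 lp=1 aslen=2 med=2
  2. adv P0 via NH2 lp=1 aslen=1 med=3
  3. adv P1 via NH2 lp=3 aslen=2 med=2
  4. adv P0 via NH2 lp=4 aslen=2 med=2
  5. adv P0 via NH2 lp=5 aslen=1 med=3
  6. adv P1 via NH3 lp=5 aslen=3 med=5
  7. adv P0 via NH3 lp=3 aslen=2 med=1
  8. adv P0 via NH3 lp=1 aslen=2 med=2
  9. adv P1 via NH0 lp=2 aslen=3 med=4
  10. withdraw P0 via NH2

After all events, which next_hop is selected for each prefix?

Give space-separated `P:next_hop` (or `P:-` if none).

Answer: P0:NH3 P1:NH3

Derivation:
Op 1: best P0=- P1=NH2
Op 2: best P0=NH2 P1=NH2
Op 3: best P0=NH2 P1=NH2
Op 4: best P0=NH2 P1=NH2
Op 5: best P0=NH2 P1=NH2
Op 6: best P0=NH2 P1=NH3
Op 7: best P0=NH2 P1=NH3
Op 8: best P0=NH2 P1=NH3
Op 9: best P0=NH2 P1=NH3
Op 10: best P0=NH3 P1=NH3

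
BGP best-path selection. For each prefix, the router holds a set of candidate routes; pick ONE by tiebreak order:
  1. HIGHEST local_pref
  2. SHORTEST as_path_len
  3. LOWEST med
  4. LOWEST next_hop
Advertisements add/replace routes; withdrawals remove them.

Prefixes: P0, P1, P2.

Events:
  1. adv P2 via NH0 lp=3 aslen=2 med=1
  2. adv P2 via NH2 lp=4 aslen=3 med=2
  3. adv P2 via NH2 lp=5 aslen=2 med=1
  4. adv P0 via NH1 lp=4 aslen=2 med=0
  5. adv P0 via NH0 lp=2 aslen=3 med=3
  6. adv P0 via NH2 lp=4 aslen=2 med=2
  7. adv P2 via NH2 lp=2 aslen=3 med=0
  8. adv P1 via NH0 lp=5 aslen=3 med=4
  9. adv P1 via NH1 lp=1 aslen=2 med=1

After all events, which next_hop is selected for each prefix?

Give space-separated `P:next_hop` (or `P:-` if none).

Op 1: best P0=- P1=- P2=NH0
Op 2: best P0=- P1=- P2=NH2
Op 3: best P0=- P1=- P2=NH2
Op 4: best P0=NH1 P1=- P2=NH2
Op 5: best P0=NH1 P1=- P2=NH2
Op 6: best P0=NH1 P1=- P2=NH2
Op 7: best P0=NH1 P1=- P2=NH0
Op 8: best P0=NH1 P1=NH0 P2=NH0
Op 9: best P0=NH1 P1=NH0 P2=NH0

Answer: P0:NH1 P1:NH0 P2:NH0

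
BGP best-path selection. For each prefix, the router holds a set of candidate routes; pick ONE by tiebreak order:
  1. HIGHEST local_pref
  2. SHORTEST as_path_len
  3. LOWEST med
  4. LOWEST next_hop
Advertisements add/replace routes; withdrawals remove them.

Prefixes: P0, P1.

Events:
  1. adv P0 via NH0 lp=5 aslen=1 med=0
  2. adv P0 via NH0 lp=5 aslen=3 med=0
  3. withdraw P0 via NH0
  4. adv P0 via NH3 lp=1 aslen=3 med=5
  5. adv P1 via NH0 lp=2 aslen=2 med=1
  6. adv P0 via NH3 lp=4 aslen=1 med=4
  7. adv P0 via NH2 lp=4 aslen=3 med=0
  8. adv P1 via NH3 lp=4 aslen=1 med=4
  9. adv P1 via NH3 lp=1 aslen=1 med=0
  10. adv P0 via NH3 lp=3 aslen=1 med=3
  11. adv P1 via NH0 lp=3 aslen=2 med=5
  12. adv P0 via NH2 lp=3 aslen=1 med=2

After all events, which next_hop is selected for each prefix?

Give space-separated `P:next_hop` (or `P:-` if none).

Op 1: best P0=NH0 P1=-
Op 2: best P0=NH0 P1=-
Op 3: best P0=- P1=-
Op 4: best P0=NH3 P1=-
Op 5: best P0=NH3 P1=NH0
Op 6: best P0=NH3 P1=NH0
Op 7: best P0=NH3 P1=NH0
Op 8: best P0=NH3 P1=NH3
Op 9: best P0=NH3 P1=NH0
Op 10: best P0=NH2 P1=NH0
Op 11: best P0=NH2 P1=NH0
Op 12: best P0=NH2 P1=NH0

Answer: P0:NH2 P1:NH0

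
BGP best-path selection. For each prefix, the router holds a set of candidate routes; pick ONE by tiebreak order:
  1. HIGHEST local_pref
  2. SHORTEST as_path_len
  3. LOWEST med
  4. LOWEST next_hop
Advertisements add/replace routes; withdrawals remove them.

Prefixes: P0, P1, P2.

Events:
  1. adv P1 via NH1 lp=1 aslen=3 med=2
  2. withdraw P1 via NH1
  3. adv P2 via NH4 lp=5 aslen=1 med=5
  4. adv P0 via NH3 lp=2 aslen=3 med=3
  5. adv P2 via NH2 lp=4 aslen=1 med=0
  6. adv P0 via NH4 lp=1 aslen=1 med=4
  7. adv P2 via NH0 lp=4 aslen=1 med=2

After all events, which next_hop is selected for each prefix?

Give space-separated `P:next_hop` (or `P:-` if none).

Answer: P0:NH3 P1:- P2:NH4

Derivation:
Op 1: best P0=- P1=NH1 P2=-
Op 2: best P0=- P1=- P2=-
Op 3: best P0=- P1=- P2=NH4
Op 4: best P0=NH3 P1=- P2=NH4
Op 5: best P0=NH3 P1=- P2=NH4
Op 6: best P0=NH3 P1=- P2=NH4
Op 7: best P0=NH3 P1=- P2=NH4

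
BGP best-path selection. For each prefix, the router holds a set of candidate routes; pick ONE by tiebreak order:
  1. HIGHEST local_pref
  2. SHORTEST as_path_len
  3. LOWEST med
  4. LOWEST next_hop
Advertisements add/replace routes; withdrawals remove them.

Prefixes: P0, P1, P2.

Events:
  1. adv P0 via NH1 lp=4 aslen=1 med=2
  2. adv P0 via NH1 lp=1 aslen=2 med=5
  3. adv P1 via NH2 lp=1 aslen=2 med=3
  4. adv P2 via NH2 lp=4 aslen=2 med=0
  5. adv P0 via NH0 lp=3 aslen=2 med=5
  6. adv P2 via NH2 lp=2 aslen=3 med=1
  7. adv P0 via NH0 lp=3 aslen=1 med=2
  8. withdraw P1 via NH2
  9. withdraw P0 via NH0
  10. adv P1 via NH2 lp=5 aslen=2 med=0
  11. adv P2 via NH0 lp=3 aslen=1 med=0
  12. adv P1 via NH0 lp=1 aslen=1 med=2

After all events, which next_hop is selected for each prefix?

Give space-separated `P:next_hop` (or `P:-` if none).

Op 1: best P0=NH1 P1=- P2=-
Op 2: best P0=NH1 P1=- P2=-
Op 3: best P0=NH1 P1=NH2 P2=-
Op 4: best P0=NH1 P1=NH2 P2=NH2
Op 5: best P0=NH0 P1=NH2 P2=NH2
Op 6: best P0=NH0 P1=NH2 P2=NH2
Op 7: best P0=NH0 P1=NH2 P2=NH2
Op 8: best P0=NH0 P1=- P2=NH2
Op 9: best P0=NH1 P1=- P2=NH2
Op 10: best P0=NH1 P1=NH2 P2=NH2
Op 11: best P0=NH1 P1=NH2 P2=NH0
Op 12: best P0=NH1 P1=NH2 P2=NH0

Answer: P0:NH1 P1:NH2 P2:NH0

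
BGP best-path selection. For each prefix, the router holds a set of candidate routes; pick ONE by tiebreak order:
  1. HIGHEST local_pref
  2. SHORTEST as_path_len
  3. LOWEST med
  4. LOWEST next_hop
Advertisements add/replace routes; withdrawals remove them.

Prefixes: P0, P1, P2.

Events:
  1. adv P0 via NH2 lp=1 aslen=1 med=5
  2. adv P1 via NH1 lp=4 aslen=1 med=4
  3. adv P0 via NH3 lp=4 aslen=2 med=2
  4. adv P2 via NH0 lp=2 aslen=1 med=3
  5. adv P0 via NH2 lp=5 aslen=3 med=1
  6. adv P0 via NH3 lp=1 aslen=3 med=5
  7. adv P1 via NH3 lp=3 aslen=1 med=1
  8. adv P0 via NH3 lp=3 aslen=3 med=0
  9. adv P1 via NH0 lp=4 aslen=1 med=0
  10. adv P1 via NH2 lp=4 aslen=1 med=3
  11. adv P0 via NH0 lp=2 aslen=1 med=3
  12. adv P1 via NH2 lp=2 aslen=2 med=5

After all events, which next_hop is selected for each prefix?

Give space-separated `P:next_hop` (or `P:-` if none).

Answer: P0:NH2 P1:NH0 P2:NH0

Derivation:
Op 1: best P0=NH2 P1=- P2=-
Op 2: best P0=NH2 P1=NH1 P2=-
Op 3: best P0=NH3 P1=NH1 P2=-
Op 4: best P0=NH3 P1=NH1 P2=NH0
Op 5: best P0=NH2 P1=NH1 P2=NH0
Op 6: best P0=NH2 P1=NH1 P2=NH0
Op 7: best P0=NH2 P1=NH1 P2=NH0
Op 8: best P0=NH2 P1=NH1 P2=NH0
Op 9: best P0=NH2 P1=NH0 P2=NH0
Op 10: best P0=NH2 P1=NH0 P2=NH0
Op 11: best P0=NH2 P1=NH0 P2=NH0
Op 12: best P0=NH2 P1=NH0 P2=NH0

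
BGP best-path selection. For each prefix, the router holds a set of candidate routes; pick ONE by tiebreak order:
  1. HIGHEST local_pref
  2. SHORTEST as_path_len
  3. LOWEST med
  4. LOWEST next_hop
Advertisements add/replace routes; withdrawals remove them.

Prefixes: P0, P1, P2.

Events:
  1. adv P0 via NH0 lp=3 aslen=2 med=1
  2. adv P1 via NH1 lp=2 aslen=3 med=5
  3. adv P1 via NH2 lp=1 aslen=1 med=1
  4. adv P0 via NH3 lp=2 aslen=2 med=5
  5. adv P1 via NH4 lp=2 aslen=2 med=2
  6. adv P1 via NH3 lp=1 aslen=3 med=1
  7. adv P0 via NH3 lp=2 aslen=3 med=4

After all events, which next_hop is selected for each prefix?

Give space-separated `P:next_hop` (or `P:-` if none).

Answer: P0:NH0 P1:NH4 P2:-

Derivation:
Op 1: best P0=NH0 P1=- P2=-
Op 2: best P0=NH0 P1=NH1 P2=-
Op 3: best P0=NH0 P1=NH1 P2=-
Op 4: best P0=NH0 P1=NH1 P2=-
Op 5: best P0=NH0 P1=NH4 P2=-
Op 6: best P0=NH0 P1=NH4 P2=-
Op 7: best P0=NH0 P1=NH4 P2=-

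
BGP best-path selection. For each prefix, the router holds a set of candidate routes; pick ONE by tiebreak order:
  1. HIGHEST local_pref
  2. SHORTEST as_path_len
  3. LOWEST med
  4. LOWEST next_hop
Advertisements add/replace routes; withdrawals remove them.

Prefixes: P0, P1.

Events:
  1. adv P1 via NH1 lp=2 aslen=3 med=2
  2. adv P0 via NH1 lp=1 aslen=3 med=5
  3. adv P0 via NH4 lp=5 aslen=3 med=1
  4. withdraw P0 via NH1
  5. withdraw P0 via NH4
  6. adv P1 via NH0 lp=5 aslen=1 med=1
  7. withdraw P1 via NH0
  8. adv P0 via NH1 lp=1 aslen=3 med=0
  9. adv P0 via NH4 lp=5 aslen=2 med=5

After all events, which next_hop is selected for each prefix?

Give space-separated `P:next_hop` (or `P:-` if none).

Answer: P0:NH4 P1:NH1

Derivation:
Op 1: best P0=- P1=NH1
Op 2: best P0=NH1 P1=NH1
Op 3: best P0=NH4 P1=NH1
Op 4: best P0=NH4 P1=NH1
Op 5: best P0=- P1=NH1
Op 6: best P0=- P1=NH0
Op 7: best P0=- P1=NH1
Op 8: best P0=NH1 P1=NH1
Op 9: best P0=NH4 P1=NH1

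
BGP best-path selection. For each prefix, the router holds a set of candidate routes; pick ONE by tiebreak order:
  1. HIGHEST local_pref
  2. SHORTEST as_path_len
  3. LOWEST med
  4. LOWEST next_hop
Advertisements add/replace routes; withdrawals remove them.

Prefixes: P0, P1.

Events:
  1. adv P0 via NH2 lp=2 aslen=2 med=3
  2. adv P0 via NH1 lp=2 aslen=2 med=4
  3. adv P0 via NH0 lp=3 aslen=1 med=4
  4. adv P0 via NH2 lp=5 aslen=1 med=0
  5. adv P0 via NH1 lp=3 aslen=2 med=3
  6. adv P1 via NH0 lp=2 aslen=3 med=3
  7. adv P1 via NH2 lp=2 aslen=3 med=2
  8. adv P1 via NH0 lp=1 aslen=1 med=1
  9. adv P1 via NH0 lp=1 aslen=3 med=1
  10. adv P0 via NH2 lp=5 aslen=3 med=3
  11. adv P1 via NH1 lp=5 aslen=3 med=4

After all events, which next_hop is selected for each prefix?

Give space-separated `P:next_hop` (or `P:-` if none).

Answer: P0:NH2 P1:NH1

Derivation:
Op 1: best P0=NH2 P1=-
Op 2: best P0=NH2 P1=-
Op 3: best P0=NH0 P1=-
Op 4: best P0=NH2 P1=-
Op 5: best P0=NH2 P1=-
Op 6: best P0=NH2 P1=NH0
Op 7: best P0=NH2 P1=NH2
Op 8: best P0=NH2 P1=NH2
Op 9: best P0=NH2 P1=NH2
Op 10: best P0=NH2 P1=NH2
Op 11: best P0=NH2 P1=NH1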